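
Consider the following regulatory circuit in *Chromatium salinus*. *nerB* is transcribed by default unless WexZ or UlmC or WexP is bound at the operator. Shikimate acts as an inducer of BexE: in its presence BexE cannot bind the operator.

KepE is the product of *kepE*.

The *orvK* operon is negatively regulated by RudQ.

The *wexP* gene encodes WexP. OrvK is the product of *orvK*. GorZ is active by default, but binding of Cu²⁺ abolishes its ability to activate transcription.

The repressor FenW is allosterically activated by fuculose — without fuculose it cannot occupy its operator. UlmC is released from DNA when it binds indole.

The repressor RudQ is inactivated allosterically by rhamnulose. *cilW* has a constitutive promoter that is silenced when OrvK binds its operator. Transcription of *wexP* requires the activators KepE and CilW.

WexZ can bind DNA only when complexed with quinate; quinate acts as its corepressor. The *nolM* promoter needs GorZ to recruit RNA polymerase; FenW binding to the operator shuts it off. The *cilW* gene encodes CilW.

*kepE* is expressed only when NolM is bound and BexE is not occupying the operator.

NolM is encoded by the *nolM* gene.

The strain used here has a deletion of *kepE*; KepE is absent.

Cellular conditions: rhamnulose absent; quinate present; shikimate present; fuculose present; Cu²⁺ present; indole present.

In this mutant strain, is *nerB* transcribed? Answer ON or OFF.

Quinate is present, so WexZ is active.
Indole is present, so UlmC is inactive.
KepE is non-functional in this strain, so it has no effect.
Rhamnulose is absent, so RudQ is active.
With repressor RudQ bound, *orvK* is not transcribed.
So OrvK is not produced.
With no repressor bound, *cilW* is transcribed.
So CilW is produced and active.
Required activator KepE is absent, so *wexP* is not transcribed.
So WexP is not produced.
With repressor WexZ bound, *nerB* is not transcribed.

OFF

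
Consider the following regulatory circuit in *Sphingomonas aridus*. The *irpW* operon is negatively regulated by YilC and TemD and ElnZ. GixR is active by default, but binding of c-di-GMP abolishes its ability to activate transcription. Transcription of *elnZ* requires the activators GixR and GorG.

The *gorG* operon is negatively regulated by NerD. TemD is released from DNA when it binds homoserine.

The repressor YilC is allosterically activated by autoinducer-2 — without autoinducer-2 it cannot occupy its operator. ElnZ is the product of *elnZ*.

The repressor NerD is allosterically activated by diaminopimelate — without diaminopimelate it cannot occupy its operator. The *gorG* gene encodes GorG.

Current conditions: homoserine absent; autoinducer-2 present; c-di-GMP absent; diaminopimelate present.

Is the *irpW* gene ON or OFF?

OFF

Autoinducer-2 is present, so YilC is active.
Homoserine is absent, so TemD is active.
c-di-GMP is absent, so GixR is active.
Diaminopimelate is present, so NerD is active.
With repressor NerD bound, *gorG* is not transcribed.
So GorG is not produced.
Required activator GorG is absent, so *elnZ* is not transcribed.
So ElnZ is not produced.
With repressor YilC bound, *irpW* is not transcribed.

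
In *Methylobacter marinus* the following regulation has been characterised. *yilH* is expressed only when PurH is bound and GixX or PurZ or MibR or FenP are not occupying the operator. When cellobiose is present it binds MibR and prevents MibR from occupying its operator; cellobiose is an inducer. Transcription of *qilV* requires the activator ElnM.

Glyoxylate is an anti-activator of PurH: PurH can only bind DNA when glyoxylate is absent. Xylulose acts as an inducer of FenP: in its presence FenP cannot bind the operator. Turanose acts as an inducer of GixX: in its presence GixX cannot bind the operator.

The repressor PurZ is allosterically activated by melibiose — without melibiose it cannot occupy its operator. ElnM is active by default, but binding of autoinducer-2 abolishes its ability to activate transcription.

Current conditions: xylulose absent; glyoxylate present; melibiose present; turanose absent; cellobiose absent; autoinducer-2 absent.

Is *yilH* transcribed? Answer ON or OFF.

OFF

Turanose is absent, so GixX is active.
Melibiose is present, so PurZ is active.
Glyoxylate is present, so PurH is inactive.
Cellobiose is absent, so MibR is active.
Xylulose is absent, so FenP is active.
With repressor GixX bound, *yilH* is not transcribed.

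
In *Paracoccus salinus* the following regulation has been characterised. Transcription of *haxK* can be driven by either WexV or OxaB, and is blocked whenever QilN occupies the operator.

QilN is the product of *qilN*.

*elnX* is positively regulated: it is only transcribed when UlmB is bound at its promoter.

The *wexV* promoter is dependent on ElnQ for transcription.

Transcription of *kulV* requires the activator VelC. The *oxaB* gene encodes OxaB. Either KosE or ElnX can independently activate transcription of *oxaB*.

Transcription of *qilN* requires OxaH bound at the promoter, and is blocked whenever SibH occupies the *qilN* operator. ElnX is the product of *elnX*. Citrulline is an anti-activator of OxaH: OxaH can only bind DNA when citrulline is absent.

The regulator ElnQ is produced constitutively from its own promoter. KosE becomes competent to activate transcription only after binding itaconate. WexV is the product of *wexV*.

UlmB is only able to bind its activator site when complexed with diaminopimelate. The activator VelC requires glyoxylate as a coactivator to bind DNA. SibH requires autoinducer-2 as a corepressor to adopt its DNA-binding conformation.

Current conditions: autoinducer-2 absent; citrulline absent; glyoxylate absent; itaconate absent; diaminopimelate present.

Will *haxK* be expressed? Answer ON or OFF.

OFF

ElnQ is produced constitutively and is active.
No repressor is bound and ElnQ is active, so *wexV* is transcribed.
So WexV is produced and active.
Citrulline is absent, so OxaH is active.
Autoinducer-2 is absent, so SibH is inactive.
No repressor is bound and OxaH is active, so *qilN* is transcribed.
So QilN is produced and active.
Itaconate is absent, so KosE is inactive.
Diaminopimelate is present, so UlmB is active.
No repressor is bound and UlmB is active, so *elnX* is transcribed.
So ElnX is produced and active.
Activator ElnX is present, so *oxaB* is transcribed.
So OxaB is produced and active.
With repressor QilN bound, *haxK* is not transcribed.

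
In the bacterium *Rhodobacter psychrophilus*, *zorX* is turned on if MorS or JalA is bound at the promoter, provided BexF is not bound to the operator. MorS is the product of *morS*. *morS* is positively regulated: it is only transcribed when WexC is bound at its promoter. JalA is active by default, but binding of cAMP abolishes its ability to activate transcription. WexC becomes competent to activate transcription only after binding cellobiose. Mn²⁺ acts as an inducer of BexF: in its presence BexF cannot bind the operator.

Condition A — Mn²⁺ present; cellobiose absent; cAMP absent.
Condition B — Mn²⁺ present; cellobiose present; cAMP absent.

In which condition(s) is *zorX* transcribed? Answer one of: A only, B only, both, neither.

Condition A:
Mn²⁺ is present, so BexF is inactive.
Cellobiose is absent, so WexC is inactive.
Required activator WexC is absent, so *morS* is not transcribed.
So MorS is not produced.
cAMP is absent, so JalA is active.
Activator JalA is present, so *zorX* is transcribed.
→ *zorX* is ON in A.
Condition B:
Mn²⁺ is present, so BexF is inactive.
Cellobiose is present, so WexC is active.
No repressor is bound and WexC is active, so *morS* is transcribed.
So MorS is produced and active.
cAMP is absent, so JalA is active.
Activator MorS is present, so *zorX* is transcribed.
→ *zorX* is ON in B.

both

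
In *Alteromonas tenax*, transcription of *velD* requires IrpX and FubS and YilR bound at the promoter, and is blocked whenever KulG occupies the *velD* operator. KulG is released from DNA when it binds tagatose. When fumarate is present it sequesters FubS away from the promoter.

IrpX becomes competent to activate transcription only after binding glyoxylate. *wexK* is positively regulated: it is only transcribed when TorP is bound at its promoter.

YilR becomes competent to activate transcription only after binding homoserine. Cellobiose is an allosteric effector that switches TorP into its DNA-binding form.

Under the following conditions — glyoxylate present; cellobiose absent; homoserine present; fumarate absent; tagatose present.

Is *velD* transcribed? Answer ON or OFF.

Glyoxylate is present, so IrpX is active.
Fumarate is absent, so FubS is active.
Tagatose is present, so KulG is inactive.
Homoserine is present, so YilR is active.
No repressor is bound and IrpX and FubS and YilR are active, so *velD* is transcribed.

ON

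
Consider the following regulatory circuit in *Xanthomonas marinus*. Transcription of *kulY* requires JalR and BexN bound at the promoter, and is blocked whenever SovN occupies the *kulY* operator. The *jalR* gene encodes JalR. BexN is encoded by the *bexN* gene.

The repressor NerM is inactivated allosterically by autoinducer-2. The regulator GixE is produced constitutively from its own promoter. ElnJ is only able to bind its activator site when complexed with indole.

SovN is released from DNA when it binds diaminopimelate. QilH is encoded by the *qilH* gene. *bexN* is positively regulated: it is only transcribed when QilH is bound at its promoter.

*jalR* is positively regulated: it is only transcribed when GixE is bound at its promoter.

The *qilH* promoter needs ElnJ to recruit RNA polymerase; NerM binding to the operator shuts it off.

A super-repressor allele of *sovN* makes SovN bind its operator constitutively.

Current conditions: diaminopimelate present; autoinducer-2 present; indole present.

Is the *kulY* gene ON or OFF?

OFF

GixE is produced constitutively and is active.
No repressor is bound and GixE is active, so *jalR* is transcribed.
So JalR is produced and active.
SovN is constitutively active in this strain.
Autoinducer-2 is present, so NerM is inactive.
Indole is present, so ElnJ is active.
No repressor is bound and ElnJ is active, so *qilH* is transcribed.
So QilH is produced and active.
No repressor is bound and QilH is active, so *bexN* is transcribed.
So BexN is produced and active.
With repressor SovN bound, *kulY* is not transcribed.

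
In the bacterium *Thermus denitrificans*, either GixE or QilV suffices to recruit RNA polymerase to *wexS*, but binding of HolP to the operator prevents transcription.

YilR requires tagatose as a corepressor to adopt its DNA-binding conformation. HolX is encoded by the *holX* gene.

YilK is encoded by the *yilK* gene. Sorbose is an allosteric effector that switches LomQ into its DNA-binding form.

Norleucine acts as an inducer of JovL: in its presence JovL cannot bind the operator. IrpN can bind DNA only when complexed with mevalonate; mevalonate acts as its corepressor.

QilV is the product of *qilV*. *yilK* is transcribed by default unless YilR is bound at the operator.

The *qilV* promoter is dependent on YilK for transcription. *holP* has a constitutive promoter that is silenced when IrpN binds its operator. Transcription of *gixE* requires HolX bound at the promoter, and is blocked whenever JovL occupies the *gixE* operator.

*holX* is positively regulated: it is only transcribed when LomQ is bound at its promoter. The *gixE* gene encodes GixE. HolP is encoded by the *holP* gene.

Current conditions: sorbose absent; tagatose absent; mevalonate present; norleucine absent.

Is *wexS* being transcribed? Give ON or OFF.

Norleucine is absent, so JovL is active.
Sorbose is absent, so LomQ is inactive.
Required activator LomQ is absent, so *holX* is not transcribed.
So HolX is not produced.
With repressor JovL bound, *gixE* is not transcribed.
So GixE is not produced.
Mevalonate is present, so IrpN is active.
With repressor IrpN bound, *holP* is not transcribed.
So HolP is not produced.
Tagatose is absent, so YilR is inactive.
With no repressor bound, *yilK* is transcribed.
So YilK is produced and active.
No repressor is bound and YilK is active, so *qilV* is transcribed.
So QilV is produced and active.
Activator QilV is present, so *wexS* is transcribed.

ON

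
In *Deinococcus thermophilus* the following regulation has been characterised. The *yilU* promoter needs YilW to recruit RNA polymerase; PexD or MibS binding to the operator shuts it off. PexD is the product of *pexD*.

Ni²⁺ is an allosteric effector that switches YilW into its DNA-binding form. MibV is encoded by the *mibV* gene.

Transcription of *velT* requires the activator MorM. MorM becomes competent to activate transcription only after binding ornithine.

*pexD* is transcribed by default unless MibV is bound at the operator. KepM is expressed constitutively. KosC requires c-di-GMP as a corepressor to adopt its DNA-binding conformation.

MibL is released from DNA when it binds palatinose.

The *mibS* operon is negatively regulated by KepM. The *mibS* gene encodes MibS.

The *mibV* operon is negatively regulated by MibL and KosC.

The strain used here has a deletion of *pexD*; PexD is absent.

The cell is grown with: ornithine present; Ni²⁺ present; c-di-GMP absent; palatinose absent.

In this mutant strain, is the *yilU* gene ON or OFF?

ON

Ni²⁺ is present, so YilW is active.
PexD is non-functional in this strain, so it has no effect.
KepM is produced constitutively and is active.
With repressor KepM bound, *mibS* is not transcribed.
So MibS is not produced.
No repressor is bound and YilW is active, so *yilU* is transcribed.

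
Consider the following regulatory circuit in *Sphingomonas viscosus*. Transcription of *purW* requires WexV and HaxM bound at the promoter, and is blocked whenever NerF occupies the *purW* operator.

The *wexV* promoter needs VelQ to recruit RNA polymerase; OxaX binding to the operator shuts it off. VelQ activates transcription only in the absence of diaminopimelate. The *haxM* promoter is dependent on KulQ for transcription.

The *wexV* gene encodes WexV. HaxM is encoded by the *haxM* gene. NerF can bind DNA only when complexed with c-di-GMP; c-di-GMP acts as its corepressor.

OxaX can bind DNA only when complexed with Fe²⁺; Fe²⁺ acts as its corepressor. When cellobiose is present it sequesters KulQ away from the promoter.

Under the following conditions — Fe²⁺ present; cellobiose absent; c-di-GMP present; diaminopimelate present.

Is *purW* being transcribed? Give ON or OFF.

OFF

Diaminopimelate is present, so VelQ is inactive.
Fe²⁺ is present, so OxaX is active.
With repressor OxaX bound, *wexV* is not transcribed.
So WexV is not produced.
Cellobiose is absent, so KulQ is active.
No repressor is bound and KulQ is active, so *haxM* is transcribed.
So HaxM is produced and active.
c-di-GMP is present, so NerF is active.
With repressor NerF bound, *purW* is not transcribed.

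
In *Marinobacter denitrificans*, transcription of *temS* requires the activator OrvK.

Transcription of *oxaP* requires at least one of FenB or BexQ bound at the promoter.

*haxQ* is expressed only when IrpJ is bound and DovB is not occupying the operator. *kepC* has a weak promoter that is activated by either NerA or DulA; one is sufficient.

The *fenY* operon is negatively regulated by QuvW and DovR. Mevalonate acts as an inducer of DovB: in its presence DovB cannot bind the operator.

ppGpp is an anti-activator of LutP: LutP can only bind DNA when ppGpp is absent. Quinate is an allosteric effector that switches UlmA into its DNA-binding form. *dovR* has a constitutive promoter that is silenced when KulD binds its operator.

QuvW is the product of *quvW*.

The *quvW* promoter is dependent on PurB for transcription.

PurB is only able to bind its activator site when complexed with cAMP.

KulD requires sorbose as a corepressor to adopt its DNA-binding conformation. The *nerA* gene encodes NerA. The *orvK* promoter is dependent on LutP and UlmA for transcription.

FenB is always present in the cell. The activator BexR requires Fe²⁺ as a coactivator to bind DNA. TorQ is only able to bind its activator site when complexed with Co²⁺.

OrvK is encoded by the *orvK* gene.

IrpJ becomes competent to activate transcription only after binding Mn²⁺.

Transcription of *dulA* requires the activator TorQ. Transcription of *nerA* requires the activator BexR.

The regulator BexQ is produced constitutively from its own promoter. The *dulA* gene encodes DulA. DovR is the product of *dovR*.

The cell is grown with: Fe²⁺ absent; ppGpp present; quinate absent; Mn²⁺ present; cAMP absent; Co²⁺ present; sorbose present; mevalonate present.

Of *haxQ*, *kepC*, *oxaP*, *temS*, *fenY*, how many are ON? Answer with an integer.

Mn²⁺ is present, so IrpJ is active.
Mevalonate is present, so DovB is inactive.
No repressor is bound and IrpJ is active, so *haxQ* is transcribed.
→ *haxQ* is ON.
Fe²⁺ is absent, so BexR is inactive.
Required activator BexR is absent, so *nerA* is not transcribed.
So NerA is not produced.
Co²⁺ is present, so TorQ is active.
No repressor is bound and TorQ is active, so *dulA* is transcribed.
So DulA is produced and active.
Activator DulA is present, so *kepC* is transcribed.
→ *kepC* is ON.
FenB is produced constitutively and is active.
BexQ is produced constitutively and is active.
Activator FenB is present, so *oxaP* is transcribed.
→ *oxaP* is ON.
ppGpp is present, so LutP is inactive.
Quinate is absent, so UlmA is inactive.
Required activator LutP is absent, so *orvK* is not transcribed.
So OrvK is not produced.
Required activator OrvK is absent, so *temS* is not transcribed.
→ *temS* is OFF.
cAMP is absent, so PurB is inactive.
Required activator PurB is absent, so *quvW* is not transcribed.
So QuvW is not produced.
Sorbose is present, so KulD is active.
With repressor KulD bound, *dovR* is not transcribed.
So DovR is not produced.
With no repressor bound, *fenY* is transcribed.
→ *fenY* is ON.
4 of the 5 genes are transcribed.

4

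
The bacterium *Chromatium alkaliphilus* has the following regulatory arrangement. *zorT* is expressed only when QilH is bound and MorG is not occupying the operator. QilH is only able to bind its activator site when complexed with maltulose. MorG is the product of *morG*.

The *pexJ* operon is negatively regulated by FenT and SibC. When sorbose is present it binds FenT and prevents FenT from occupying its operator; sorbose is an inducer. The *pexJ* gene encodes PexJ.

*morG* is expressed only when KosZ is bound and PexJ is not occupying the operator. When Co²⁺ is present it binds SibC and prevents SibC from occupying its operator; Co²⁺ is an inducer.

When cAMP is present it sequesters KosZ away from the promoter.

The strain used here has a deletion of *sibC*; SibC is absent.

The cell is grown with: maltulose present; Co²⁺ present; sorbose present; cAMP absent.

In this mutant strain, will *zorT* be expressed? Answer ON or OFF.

Maltulose is present, so QilH is active.
Sorbose is present, so FenT is inactive.
SibC is non-functional in this strain, so it has no effect.
With no repressor bound, *pexJ* is transcribed.
So PexJ is produced and active.
cAMP is absent, so KosZ is active.
With repressor PexJ bound, *morG* is not transcribed.
So MorG is not produced.
No repressor is bound and QilH is active, so *zorT* is transcribed.

ON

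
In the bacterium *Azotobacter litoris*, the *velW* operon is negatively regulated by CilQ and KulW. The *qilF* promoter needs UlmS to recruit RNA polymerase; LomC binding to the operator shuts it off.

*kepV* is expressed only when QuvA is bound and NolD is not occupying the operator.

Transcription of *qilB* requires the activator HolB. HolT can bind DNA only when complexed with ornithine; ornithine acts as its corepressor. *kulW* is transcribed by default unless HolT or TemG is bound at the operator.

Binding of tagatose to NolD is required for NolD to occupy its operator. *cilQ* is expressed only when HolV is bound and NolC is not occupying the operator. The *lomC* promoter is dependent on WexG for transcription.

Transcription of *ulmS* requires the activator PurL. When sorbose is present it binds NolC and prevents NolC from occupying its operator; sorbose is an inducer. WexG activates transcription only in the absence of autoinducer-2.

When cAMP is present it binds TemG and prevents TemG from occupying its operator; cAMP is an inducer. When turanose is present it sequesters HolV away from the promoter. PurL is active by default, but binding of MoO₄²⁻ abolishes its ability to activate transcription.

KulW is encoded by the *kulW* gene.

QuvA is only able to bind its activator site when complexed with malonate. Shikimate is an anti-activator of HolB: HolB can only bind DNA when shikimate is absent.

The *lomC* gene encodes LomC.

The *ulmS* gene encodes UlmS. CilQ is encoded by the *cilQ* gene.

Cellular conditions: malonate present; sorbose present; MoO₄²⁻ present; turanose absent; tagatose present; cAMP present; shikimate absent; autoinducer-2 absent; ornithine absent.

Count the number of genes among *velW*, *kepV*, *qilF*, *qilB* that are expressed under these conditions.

Sorbose is present, so NolC is inactive.
Turanose is absent, so HolV is active.
No repressor is bound and HolV is active, so *cilQ* is transcribed.
So CilQ is produced and active.
Ornithine is absent, so HolT is inactive.
cAMP is present, so TemG is inactive.
With no repressor bound, *kulW* is transcribed.
So KulW is produced and active.
With repressor CilQ bound, *velW* is not transcribed.
→ *velW* is OFF.
Tagatose is present, so NolD is active.
Malonate is present, so QuvA is active.
With repressor NolD bound, *kepV* is not transcribed.
→ *kepV* is OFF.
Autoinducer-2 is absent, so WexG is active.
No repressor is bound and WexG is active, so *lomC* is transcribed.
So LomC is produced and active.
MoO₄²⁻ is present, so PurL is inactive.
Required activator PurL is absent, so *ulmS* is not transcribed.
So UlmS is not produced.
With repressor LomC bound, *qilF* is not transcribed.
→ *qilF* is OFF.
Shikimate is absent, so HolB is active.
No repressor is bound and HolB is active, so *qilB* is transcribed.
→ *qilB* is ON.
1 of the 4 genes is transcribed.

1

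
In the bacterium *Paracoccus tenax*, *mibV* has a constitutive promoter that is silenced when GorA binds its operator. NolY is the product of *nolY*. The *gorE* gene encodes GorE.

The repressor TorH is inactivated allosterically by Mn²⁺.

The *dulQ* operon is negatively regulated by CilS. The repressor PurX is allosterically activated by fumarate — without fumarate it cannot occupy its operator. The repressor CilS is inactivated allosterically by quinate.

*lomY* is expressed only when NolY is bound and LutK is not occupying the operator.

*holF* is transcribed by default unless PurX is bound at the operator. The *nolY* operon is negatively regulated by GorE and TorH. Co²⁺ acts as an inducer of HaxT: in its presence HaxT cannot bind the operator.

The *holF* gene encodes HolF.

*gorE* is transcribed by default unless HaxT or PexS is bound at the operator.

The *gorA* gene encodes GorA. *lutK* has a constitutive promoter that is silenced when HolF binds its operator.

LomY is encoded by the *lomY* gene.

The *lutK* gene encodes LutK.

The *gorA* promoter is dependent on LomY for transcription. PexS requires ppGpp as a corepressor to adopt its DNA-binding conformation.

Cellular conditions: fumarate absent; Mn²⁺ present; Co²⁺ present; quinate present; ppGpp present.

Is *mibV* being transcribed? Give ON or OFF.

Co²⁺ is present, so HaxT is inactive.
ppGpp is present, so PexS is active.
With repressor PexS bound, *gorE* is not transcribed.
So GorE is not produced.
Mn²⁺ is present, so TorH is inactive.
With no repressor bound, *nolY* is transcribed.
So NolY is produced and active.
Fumarate is absent, so PurX is inactive.
With no repressor bound, *holF* is transcribed.
So HolF is produced and active.
With repressor HolF bound, *lutK* is not transcribed.
So LutK is not produced.
No repressor is bound and NolY is active, so *lomY* is transcribed.
So LomY is produced and active.
No repressor is bound and LomY is active, so *gorA* is transcribed.
So GorA is produced and active.
With repressor GorA bound, *mibV* is not transcribed.

OFF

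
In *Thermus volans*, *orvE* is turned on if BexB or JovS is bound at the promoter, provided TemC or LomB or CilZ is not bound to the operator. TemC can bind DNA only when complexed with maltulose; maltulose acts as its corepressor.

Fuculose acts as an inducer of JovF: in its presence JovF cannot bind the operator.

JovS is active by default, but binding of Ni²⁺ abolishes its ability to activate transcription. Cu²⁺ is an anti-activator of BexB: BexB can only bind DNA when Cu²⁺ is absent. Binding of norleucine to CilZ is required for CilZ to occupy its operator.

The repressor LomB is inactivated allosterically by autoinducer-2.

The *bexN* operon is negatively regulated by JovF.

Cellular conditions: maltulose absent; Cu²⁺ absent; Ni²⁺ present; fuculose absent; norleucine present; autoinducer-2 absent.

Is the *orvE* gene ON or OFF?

OFF

Cu²⁺ is absent, so BexB is active.
Maltulose is absent, so TemC is inactive.
Ni²⁺ is present, so JovS is inactive.
Autoinducer-2 is absent, so LomB is active.
Norleucine is present, so CilZ is active.
With repressor LomB bound, *orvE* is not transcribed.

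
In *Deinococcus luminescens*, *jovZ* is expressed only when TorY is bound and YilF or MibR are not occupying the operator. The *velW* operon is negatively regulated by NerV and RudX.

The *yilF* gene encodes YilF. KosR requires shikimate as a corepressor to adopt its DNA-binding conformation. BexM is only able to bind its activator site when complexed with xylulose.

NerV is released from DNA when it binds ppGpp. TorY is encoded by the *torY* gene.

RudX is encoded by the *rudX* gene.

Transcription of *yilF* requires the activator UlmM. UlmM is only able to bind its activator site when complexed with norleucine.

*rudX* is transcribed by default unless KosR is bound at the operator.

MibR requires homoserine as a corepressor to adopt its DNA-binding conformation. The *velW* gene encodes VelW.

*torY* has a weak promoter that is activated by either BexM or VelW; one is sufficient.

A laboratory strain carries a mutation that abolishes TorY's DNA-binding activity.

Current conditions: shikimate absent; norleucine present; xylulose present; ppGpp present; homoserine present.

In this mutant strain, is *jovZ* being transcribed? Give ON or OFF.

Norleucine is present, so UlmM is active.
No repressor is bound and UlmM is active, so *yilF* is transcribed.
So YilF is produced and active.
TorY is non-functional in this strain, so it has no effect.
Homoserine is present, so MibR is active.
With repressor YilF bound, *jovZ* is not transcribed.

OFF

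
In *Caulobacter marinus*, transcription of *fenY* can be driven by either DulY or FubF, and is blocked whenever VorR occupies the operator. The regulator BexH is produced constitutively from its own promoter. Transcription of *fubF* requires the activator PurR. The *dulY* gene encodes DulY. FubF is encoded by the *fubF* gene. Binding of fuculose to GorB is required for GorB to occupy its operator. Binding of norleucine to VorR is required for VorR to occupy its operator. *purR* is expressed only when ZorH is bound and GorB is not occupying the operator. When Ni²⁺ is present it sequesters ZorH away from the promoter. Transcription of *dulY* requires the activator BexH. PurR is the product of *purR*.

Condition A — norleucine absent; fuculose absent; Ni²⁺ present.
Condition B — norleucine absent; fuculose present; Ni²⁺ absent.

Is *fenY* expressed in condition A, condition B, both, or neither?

both

Condition A:
BexH is produced constitutively and is active.
No repressor is bound and BexH is active, so *dulY* is transcribed.
So DulY is produced and active.
Norleucine is absent, so VorR is inactive.
Fuculose is absent, so GorB is inactive.
Ni²⁺ is present, so ZorH is inactive.
Required activator ZorH is absent, so *purR* is not transcribed.
So PurR is not produced.
Required activator PurR is absent, so *fubF* is not transcribed.
So FubF is not produced.
Activator DulY is present, so *fenY* is transcribed.
→ *fenY* is ON in A.
Condition B:
BexH is produced constitutively and is active.
No repressor is bound and BexH is active, so *dulY* is transcribed.
So DulY is produced and active.
Norleucine is absent, so VorR is inactive.
Fuculose is present, so GorB is active.
Ni²⁺ is absent, so ZorH is active.
With repressor GorB bound, *purR* is not transcribed.
So PurR is not produced.
Required activator PurR is absent, so *fubF* is not transcribed.
So FubF is not produced.
Activator DulY is present, so *fenY* is transcribed.
→ *fenY* is ON in B.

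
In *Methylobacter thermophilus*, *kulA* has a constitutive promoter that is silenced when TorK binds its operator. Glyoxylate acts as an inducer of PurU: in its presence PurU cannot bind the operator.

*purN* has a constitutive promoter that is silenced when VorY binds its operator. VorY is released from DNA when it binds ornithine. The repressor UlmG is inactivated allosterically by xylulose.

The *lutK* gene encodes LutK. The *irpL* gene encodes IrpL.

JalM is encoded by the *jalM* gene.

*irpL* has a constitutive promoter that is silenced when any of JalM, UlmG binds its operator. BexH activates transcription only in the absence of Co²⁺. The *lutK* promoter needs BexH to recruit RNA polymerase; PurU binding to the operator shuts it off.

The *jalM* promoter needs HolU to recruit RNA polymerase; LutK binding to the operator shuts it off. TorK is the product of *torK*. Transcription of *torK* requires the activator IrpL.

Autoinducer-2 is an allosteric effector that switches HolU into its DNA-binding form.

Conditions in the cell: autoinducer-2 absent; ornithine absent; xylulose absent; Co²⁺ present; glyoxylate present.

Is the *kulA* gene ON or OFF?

ON

Glyoxylate is present, so PurU is inactive.
Co²⁺ is present, so BexH is inactive.
Required activator BexH is absent, so *lutK* is not transcribed.
So LutK is not produced.
Autoinducer-2 is absent, so HolU is inactive.
Required activator HolU is absent, so *jalM* is not transcribed.
So JalM is not produced.
Xylulose is absent, so UlmG is active.
With repressor UlmG bound, *irpL* is not transcribed.
So IrpL is not produced.
Required activator IrpL is absent, so *torK* is not transcribed.
So TorK is not produced.
With no repressor bound, *kulA* is transcribed.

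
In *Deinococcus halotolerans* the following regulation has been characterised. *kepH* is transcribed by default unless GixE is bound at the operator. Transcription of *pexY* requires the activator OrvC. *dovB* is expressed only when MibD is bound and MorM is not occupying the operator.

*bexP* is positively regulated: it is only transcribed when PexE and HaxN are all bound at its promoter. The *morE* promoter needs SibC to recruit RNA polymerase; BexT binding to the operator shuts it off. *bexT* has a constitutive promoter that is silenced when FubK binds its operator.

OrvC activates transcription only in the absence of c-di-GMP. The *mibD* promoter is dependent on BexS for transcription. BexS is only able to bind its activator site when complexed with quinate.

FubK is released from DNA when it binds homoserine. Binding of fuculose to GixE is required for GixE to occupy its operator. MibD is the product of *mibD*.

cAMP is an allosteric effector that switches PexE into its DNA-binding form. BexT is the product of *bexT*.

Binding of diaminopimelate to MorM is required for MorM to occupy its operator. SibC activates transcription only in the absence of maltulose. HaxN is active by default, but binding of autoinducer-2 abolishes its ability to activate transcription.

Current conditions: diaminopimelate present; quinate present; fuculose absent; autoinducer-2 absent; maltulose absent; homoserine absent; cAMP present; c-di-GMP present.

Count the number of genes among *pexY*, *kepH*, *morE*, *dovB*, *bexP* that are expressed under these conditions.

c-di-GMP is present, so OrvC is inactive.
Required activator OrvC is absent, so *pexY* is not transcribed.
→ *pexY* is OFF.
Fuculose is absent, so GixE is inactive.
With no repressor bound, *kepH* is transcribed.
→ *kepH* is ON.
Maltulose is absent, so SibC is active.
Homoserine is absent, so FubK is active.
With repressor FubK bound, *bexT* is not transcribed.
So BexT is not produced.
No repressor is bound and SibC is active, so *morE* is transcribed.
→ *morE* is ON.
Quinate is present, so BexS is active.
No repressor is bound and BexS is active, so *mibD* is transcribed.
So MibD is produced and active.
Diaminopimelate is present, so MorM is active.
With repressor MorM bound, *dovB* is not transcribed.
→ *dovB* is OFF.
cAMP is present, so PexE is active.
Autoinducer-2 is absent, so HaxN is active.
No repressor is bound and PexE and HaxN are active, so *bexP* is transcribed.
→ *bexP* is ON.
3 of the 5 genes are transcribed.

3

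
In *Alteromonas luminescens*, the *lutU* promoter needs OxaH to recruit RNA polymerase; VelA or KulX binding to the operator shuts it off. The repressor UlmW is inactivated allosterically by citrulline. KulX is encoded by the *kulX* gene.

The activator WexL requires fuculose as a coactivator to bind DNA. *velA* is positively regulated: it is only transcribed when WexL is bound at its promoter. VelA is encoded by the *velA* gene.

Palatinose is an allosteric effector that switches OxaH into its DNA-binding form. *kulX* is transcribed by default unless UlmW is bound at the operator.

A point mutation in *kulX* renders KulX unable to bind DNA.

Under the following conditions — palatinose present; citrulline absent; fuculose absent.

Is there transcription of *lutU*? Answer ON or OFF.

Fuculose is absent, so WexL is inactive.
Required activator WexL is absent, so *velA* is not transcribed.
So VelA is not produced.
Palatinose is present, so OxaH is active.
KulX is non-functional in this strain, so it has no effect.
No repressor is bound and OxaH is active, so *lutU* is transcribed.

ON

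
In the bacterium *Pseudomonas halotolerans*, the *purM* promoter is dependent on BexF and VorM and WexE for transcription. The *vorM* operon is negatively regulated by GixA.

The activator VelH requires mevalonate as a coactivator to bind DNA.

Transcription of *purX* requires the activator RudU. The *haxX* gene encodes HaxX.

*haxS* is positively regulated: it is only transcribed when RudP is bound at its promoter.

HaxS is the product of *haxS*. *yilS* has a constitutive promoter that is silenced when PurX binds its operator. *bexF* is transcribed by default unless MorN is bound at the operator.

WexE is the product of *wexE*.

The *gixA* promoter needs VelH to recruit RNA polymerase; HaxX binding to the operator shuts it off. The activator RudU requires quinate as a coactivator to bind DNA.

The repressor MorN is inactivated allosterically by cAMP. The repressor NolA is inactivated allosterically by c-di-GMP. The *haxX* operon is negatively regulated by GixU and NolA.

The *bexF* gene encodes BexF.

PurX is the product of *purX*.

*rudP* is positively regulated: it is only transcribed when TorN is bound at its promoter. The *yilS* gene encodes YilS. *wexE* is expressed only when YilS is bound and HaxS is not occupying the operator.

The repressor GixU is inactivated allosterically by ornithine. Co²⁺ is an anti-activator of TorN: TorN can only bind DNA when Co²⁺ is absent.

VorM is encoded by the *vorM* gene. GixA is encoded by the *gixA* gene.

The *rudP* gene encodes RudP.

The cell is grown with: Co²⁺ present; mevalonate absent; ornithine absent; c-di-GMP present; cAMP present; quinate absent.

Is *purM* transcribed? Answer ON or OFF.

ON

cAMP is present, so MorN is inactive.
With no repressor bound, *bexF* is transcribed.
So BexF is produced and active.
Ornithine is absent, so GixU is active.
c-di-GMP is present, so NolA is inactive.
With repressor GixU bound, *haxX* is not transcribed.
So HaxX is not produced.
Mevalonate is absent, so VelH is inactive.
Required activator VelH is absent, so *gixA* is not transcribed.
So GixA is not produced.
With no repressor bound, *vorM* is transcribed.
So VorM is produced and active.
Co²⁺ is present, so TorN is inactive.
Required activator TorN is absent, so *rudP* is not transcribed.
So RudP is not produced.
Required activator RudP is absent, so *haxS* is not transcribed.
So HaxS is not produced.
Quinate is absent, so RudU is inactive.
Required activator RudU is absent, so *purX* is not transcribed.
So PurX is not produced.
With no repressor bound, *yilS* is transcribed.
So YilS is produced and active.
No repressor is bound and YilS is active, so *wexE* is transcribed.
So WexE is produced and active.
No repressor is bound and BexF and VorM and WexE are active, so *purM* is transcribed.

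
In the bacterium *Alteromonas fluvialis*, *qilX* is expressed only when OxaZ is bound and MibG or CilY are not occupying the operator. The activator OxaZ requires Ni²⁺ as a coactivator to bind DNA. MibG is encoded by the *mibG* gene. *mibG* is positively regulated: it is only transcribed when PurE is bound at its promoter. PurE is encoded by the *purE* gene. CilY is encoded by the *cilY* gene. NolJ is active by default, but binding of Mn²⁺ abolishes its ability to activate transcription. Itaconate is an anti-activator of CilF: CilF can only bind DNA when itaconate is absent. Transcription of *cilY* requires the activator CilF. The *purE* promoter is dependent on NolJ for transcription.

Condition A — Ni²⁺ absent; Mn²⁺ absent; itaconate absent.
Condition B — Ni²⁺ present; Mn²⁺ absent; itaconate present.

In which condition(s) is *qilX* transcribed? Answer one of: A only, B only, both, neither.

neither

Condition A:
Ni²⁺ is absent, so OxaZ is inactive.
Mn²⁺ is absent, so NolJ is active.
No repressor is bound and NolJ is active, so *purE* is transcribed.
So PurE is produced and active.
No repressor is bound and PurE is active, so *mibG* is transcribed.
So MibG is produced and active.
Itaconate is absent, so CilF is active.
No repressor is bound and CilF is active, so *cilY* is transcribed.
So CilY is produced and active.
With repressor MibG bound, *qilX* is not transcribed.
→ *qilX* is OFF in A.
Condition B:
Ni²⁺ is present, so OxaZ is active.
Mn²⁺ is absent, so NolJ is active.
No repressor is bound and NolJ is active, so *purE* is transcribed.
So PurE is produced and active.
No repressor is bound and PurE is active, so *mibG* is transcribed.
So MibG is produced and active.
Itaconate is present, so CilF is inactive.
Required activator CilF is absent, so *cilY* is not transcribed.
So CilY is not produced.
With repressor MibG bound, *qilX* is not transcribed.
→ *qilX* is OFF in B.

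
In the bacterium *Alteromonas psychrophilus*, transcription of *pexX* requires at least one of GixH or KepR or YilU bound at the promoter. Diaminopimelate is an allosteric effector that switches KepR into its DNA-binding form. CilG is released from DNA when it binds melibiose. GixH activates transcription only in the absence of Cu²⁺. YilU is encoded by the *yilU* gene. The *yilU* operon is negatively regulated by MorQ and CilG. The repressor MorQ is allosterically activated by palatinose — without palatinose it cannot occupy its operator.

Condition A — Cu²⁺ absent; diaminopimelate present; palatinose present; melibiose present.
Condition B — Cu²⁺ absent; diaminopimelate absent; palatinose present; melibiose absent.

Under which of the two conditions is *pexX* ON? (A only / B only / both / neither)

Condition A:
Cu²⁺ is absent, so GixH is active.
Diaminopimelate is present, so KepR is active.
Palatinose is present, so MorQ is active.
Melibiose is present, so CilG is inactive.
With repressor MorQ bound, *yilU* is not transcribed.
So YilU is not produced.
Activator GixH is present, so *pexX* is transcribed.
→ *pexX* is ON in A.
Condition B:
Cu²⁺ is absent, so GixH is active.
Diaminopimelate is absent, so KepR is inactive.
Palatinose is present, so MorQ is active.
Melibiose is absent, so CilG is active.
With repressor MorQ bound, *yilU* is not transcribed.
So YilU is not produced.
Activator GixH is present, so *pexX* is transcribed.
→ *pexX* is ON in B.

both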